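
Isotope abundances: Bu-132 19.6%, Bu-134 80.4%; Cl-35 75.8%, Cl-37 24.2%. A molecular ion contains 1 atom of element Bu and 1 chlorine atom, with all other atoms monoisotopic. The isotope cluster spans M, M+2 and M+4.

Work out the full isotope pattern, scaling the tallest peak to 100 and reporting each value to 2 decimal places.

Element Bu pattern (n=1): 0.1960 : 0.8040
Chlorine pattern (n=1): 0.7580 : 0.2420
Convolve the two distributions (both contribute in 2-u steps):
  M: 0.1960×0.7580 = 0.148568
  M+2: 0.1960×0.2420 + 0.8040×0.7580 = 0.656864
  M+4: 0.8040×0.2420 = 0.194568
Scale to base peak (0.656864) = 100: 22.62 : 100.00 : 29.62

22.62 : 100.00 : 29.62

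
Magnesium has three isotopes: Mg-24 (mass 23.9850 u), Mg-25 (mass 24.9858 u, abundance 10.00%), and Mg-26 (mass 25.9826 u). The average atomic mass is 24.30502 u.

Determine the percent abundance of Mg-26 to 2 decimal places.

Let x and y be the fractions of Mg-24 and Mg-26. Then x + y = 1 − 0.1000 = 0.9000 and 23.9850x + 25.9826y = 24.30502 − 0.1000×24.9858 = 21.80644.
Substituting: 23.9850x + 25.9826(0.9000 − x) = 21.80644
(23.9850 − 25.9826)x = -1.5779  ⇒  x = 0.78990, y = 0.11010
Mg-24: 78.99%, Mg-26: 11.01%.

11.01%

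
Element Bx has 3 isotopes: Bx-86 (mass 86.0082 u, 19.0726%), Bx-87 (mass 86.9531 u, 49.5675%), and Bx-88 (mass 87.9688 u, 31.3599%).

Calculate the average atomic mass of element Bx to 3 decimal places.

Ar = Σ fᵢ·mᵢ = 0.190726 × 86.0082 + 0.495675 × 86.9531 + 0.313599 × 87.9688
= 16.40400 + 43.10048 + 27.58693 = 87.09141 u

87.091 u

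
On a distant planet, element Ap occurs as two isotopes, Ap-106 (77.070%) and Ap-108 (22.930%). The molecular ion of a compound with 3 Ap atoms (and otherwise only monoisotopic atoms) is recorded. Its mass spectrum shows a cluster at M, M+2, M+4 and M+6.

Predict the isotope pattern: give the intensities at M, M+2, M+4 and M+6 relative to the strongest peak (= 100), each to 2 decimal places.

Expanding (0.77070 + 0.22930)^3:
P(M) = 0.77070^3 = 0.457779
P(M+2) = 3 × 0.77070^2 × 0.22930^1 = 0.408598
P(M+4) = 3 × 0.77070^1 × 0.22930^2 = 0.121567
P(M+6) = 0.22930^3 = 0.012056
The M peak is largest (0.457779); scaling to 100 gives 100.00 : 89.26 : 26.56 : 2.63.

100.00 : 89.26 : 26.56 : 2.63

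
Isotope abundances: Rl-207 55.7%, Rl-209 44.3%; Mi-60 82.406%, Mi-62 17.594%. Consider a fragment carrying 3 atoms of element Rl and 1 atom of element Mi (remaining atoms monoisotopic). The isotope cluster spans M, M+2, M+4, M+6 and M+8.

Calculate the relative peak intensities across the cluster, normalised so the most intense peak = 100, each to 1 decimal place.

38.5 : 100.0 : 92.6 : 34.9 : 4.1

Element Rl pattern (n=3): 0.17280869 : 0.41232092 : 0.32793208 : 0.08693831
Element Mi pattern (n=1): 0.82406 : 0.17594
Convolve the two distributions (both contribute in 2-u steps):
  M: 0.17280869×0.82406 = 0.142405
  M+2: 0.17280869×0.17594 + 0.41232092×0.82406 = 0.370181
  M+4: 0.41232092×0.17594 + 0.32793208×0.82406 = 0.342779
  M+6: 0.32793208×0.17594 + 0.08693831×0.82406 = 0.129339
  M+8: 0.08693831×0.17594 = 0.015296
Scale to base peak (0.370181) = 100: 38.5 : 100.0 : 92.6 : 34.9 : 4.1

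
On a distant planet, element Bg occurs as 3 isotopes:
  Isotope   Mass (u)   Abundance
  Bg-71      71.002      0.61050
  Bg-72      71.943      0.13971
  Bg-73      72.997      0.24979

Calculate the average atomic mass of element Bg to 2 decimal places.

71.63 u

The abundance-weighted mean is 0.61050 × 71.002 + 0.13971 × 71.943 + 0.24979 × 72.997
= 43.3467 + 10.0512 + 18.2339 = 71.6318 u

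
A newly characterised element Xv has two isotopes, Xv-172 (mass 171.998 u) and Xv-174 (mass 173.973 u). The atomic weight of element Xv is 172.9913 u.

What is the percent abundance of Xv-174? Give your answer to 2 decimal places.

Writing the weighted mean with unknown fraction x of Xv-172:
171.998·x + 173.973·(1 − x) = 172.9913
(171.998 − 173.973)·x = 172.9913 − 173.973
x = -0.9817 / -1.975 = 0.49706 → 49.71% Xv-172, 50.29% Xv-174.

50.29%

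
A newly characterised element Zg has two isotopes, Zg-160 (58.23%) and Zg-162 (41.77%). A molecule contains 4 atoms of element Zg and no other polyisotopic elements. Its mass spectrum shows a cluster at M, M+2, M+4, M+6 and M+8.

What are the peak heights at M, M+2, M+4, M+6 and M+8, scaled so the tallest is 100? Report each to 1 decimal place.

32.4 : 92.9 : 100.0 : 47.8 : 8.6

Expanding (0.5823 + 0.4177)^4:
P(M) = 0.5823^4 = 0.114971
P(M+2) = 4 × 0.5823^3 × 0.4177^1 = 0.329887
P(M+4) = 6 × 0.5823^2 × 0.4177^2 = 0.354955
P(M+6) = 4 × 0.5823^1 × 0.4177^3 = 0.169746
P(M+8) = 0.4177^4 = 0.030441
The M+4 peak is largest (0.354955); scaling to 100 gives 32.4 : 92.9 : 100.0 : 47.8 : 8.6.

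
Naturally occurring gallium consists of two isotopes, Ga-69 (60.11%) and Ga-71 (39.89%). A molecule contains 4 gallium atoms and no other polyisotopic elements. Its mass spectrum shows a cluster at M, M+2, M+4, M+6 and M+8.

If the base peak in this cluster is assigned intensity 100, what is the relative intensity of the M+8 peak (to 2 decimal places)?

7.31

(0.6011 + 0.3989)^4 gives M 0.1306, M+2 0.3465, M+4 0.3450, M+6 0.1526, M+8 0.0253; the largest is M+2.
P(M+2) = C(4,1) × 0.6011^3 × 0.3989^1 = 4 × 0.21719018 × 0.3989 = 0.346549 (base)
P(M+8) = C(4,4) × 0.6011^0 × 0.3989^4 = 1 × 1.0000 × 0.02531956 = 0.025320
Relative intensity = 0.025320 / 0.346549 × 100 = 7.31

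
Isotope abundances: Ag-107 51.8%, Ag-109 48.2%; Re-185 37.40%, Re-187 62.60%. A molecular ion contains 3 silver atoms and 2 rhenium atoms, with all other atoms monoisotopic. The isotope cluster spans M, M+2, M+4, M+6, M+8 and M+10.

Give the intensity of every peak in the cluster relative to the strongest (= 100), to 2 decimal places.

5.77 : 35.44 : 85.12 : 100.00 : 57.58 : 13.03

Silver pattern (n=3): 0.13899183 : 0.3879965 : 0.3610315 : 0.11198017
Rhenium pattern (n=2): 0.139876 : 0.468248 : 0.391876
Convolve the two distributions (both contribute in 2-u steps):
  M: 0.13899183×0.139876 = 0.019442
  M+2: 0.13899183×0.468248 + 0.3879965×0.139876 = 0.119354
  M+4: 0.13899183×0.391876 + 0.3879965×0.468248 + 0.3610315×0.139876 = 0.286646
  M+6: 0.3879965×0.391876 + 0.3610315×0.468248 + 0.11198017×0.139876 = 0.336762
  M+8: 0.3610315×0.391876 + 0.11198017×0.468248 = 0.193914
  M+10: 0.11198017×0.391876 = 0.043882
Scale to base peak (0.336762) = 100: 5.77 : 35.44 : 85.12 : 100.00 : 57.58 : 13.03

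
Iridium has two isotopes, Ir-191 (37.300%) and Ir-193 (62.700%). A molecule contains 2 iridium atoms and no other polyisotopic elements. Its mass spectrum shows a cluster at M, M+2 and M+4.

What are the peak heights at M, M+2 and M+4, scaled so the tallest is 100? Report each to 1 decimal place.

Expanding (0.37300 + 0.62700)^2:
P(M) = 0.37300^2 = 0.139129
P(M+2) = 2 × 0.37300^1 × 0.62700^1 = 0.467742
P(M+4) = 0.62700^2 = 0.393129
The M+2 peak is largest (0.467742); scaling to 100 gives 29.7 : 100.0 : 84.0.

29.7 : 100.0 : 84.0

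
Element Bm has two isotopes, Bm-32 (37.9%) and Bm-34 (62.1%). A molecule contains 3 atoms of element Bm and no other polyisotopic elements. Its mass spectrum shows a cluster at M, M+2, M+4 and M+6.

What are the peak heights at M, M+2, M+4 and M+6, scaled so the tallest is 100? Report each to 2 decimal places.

12.42 : 61.03 : 100.00 : 54.62

The 3 Bm atoms are independent, so intensities follow the terms of (0.379 + 0.621)^3.
P(M) = 0.379^3 = 0.054440
P(M+2) = 3 × 0.379^2 × 0.621^1 = 0.267603
P(M+4) = 3 × 0.379^1 × 0.621^2 = 0.438474
P(M+6) = 0.621^3 = 0.239483
The M+4 peak is largest (0.438474); scaling to 100 gives 12.42 : 61.03 : 100.00 : 54.62.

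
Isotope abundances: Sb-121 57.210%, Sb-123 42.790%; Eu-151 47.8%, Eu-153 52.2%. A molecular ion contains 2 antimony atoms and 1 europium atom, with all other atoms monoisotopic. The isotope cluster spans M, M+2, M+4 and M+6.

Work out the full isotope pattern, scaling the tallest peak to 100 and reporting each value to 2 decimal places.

38.64 : 100.00 : 84.74 : 23.61

Antimony pattern (n=2): 0.32729841 : 0.48960318 : 0.18309841
Europium pattern (n=1): 0.4780 : 0.5220
Convolve the two distributions (both contribute in 2-u steps):
  M: 0.32729841×0.4780 = 0.156449
  M+2: 0.32729841×0.5220 + 0.48960318×0.4780 = 0.404880
  M+4: 0.48960318×0.5220 + 0.18309841×0.4780 = 0.343094
  M+6: 0.18309841×0.5220 = 0.095577
Scale to base peak (0.404880) = 100: 38.64 : 100.00 : 84.74 : 23.61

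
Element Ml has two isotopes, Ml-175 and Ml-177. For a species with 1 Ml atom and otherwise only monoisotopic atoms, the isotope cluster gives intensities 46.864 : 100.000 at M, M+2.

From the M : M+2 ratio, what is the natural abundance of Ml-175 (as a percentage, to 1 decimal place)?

31.9%

Let p = fractional abundance of Ml-175. I(M+2)/I(M) = [C(1,1)·p^0·(1−p)] / p^1 = 1·(1−p)/p = 100.000/46.864 = 2.1338
(1−p)/p = 2.1338/1 = 2.1338  ⇒  p = 1/(1 + 2.1338) = 0.3191
Ml-175: 31.9%, Ml-177: 68.1%.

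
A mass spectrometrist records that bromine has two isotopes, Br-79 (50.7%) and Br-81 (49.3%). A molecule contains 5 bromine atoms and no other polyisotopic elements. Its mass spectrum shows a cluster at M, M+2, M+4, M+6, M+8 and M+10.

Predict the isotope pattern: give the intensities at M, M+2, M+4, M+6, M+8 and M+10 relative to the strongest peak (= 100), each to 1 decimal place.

10.6 : 51.4 : 100.0 : 97.2 : 47.3 : 9.2

Each Br atom is independently Br-79 (p = 0.507) or Br-81 (q = 0.493); the cluster is the binomial expansion (p + q)^5.
P(M) = 0.507^5 = 0.033500
P(M+2) = 5 × 0.507^4 × 0.493^1 = 0.162873
P(M+4) = 10 × 0.507^3 × 0.493^2 = 0.316751
P(M+6) = 10 × 0.507^2 × 0.493^3 = 0.308004
P(M+8) = 5 × 0.507^1 × 0.493^4 = 0.149750
P(M+10) = 0.493^5 = 0.029123
The M+4 peak is largest (0.316751); scaling to 100 gives 10.6 : 51.4 : 100.0 : 97.2 : 47.3 : 9.2.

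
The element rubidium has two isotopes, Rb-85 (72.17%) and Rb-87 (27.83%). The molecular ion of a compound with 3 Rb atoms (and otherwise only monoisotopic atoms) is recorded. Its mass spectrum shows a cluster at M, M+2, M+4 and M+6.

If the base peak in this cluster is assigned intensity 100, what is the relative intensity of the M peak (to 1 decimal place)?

Binomial terms of (0.7217 + 0.2783)^3: M 0.3759, M+2 0.4349, M+4 0.1677, M+6 0.0216 → M+2 is the base peak.
P(M+2) = C(3,1) × 0.7217^2 × 0.2783^1 = 3 × 0.52085089 × 0.2783 = 0.434858 (base)
P(M) = C(3,0) × 0.7217^3 × 0.2783^0 = 1 × 0.37589809 × 1.0000 = 0.375898
Relative intensity = 0.375898 / 0.434858 × 100 = 86.4

86.4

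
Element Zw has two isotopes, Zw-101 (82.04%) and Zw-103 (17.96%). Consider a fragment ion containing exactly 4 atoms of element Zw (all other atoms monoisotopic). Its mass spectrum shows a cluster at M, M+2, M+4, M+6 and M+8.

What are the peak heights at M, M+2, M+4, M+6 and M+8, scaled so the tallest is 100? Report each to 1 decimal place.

100.0 : 87.6 : 28.8 : 4.2 : 0.2

Expanding (0.8204 + 0.1796)^4:
P(M) = 0.8204^4 = 0.453005
P(M+2) = 4 × 0.8204^3 × 0.1796^1 = 0.396683
P(M+4) = 6 × 0.8204^2 × 0.1796^2 = 0.130261
P(M+6) = 4 × 0.8204^1 × 0.1796^3 = 0.019011
P(M+8) = 0.1796^4 = 0.001040
The M peak is largest (0.453005); scaling to 100 gives 100.0 : 87.6 : 28.8 : 4.2 : 0.2.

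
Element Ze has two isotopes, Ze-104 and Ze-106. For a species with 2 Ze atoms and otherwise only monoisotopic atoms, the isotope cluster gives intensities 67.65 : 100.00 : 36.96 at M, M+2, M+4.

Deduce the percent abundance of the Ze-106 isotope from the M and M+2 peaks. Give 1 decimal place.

42.5%

Write p for the Ze-104 fraction. I(M+2)/I(M) = [C(2,1)·p^1·(1−p)] / p^2 = 2·(1−p)/p = 100.00/67.65 = 1.4782
(1−p)/p = 1.4782/2 = 0.7391  ⇒  p = 1/(1 + 0.7391) = 0.5750
Ze-104: 57.5%, Ze-106: 42.5%.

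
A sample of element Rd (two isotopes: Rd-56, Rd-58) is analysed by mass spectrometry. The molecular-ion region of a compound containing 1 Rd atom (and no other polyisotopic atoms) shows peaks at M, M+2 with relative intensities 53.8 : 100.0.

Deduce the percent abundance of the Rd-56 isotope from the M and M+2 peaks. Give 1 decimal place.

Let p = fractional abundance of Rd-56. I(M+2)/I(M) = [C(1,1)·p^0·(1−p)] / p^1 = 1·(1−p)/p = 100.0/53.8 = 1.8587
(1−p)/p = 1.8587/1 = 1.8587  ⇒  p = 1/(1 + 1.8587) = 0.3498
Rd-56: 35.0%, Rd-58: 65.0%.

35.0%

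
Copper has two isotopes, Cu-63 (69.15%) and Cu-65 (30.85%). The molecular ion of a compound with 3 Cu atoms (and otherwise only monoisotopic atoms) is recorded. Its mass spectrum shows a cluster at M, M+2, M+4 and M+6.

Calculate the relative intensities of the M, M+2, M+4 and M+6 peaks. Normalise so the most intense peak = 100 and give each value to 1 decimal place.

74.7 : 100.0 : 44.6 : 6.6

The 3 Cu atoms are independent, so intensities follow the terms of (0.6915 + 0.3085)^3.
P(M) = 0.6915^3 = 0.330656
P(M+2) = 3 × 0.6915^2 × 0.3085^1 = 0.442548
P(M+4) = 3 × 0.6915^1 × 0.3085^2 = 0.197435
P(M+6) = 0.3085^3 = 0.029361
The M+2 peak is largest (0.442548); scaling to 100 gives 74.7 : 100.0 : 44.6 : 6.6.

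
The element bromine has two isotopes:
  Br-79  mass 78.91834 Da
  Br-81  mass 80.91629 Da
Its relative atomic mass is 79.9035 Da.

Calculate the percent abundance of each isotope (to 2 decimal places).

Let x be the fractional abundance of Br-79; then Br-81 has abundance 1 − x.
78.91834·x + 80.91629·(1 − x) = 79.9035
(78.91834 − 80.91629)·x = 79.9035 − 80.91629
x = -1.01279 / -1.99795 = 0.50691 → 50.69% Br-79, 49.31% Br-81.

Br-79: 50.69%, Br-81: 49.31%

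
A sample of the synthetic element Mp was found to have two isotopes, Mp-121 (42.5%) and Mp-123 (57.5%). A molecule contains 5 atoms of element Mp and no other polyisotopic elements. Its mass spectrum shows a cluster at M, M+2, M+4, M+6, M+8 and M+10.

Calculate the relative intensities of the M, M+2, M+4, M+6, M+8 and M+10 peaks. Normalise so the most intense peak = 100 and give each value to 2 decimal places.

Each Mp atom is independently Mp-121 (p = 0.425) or Mp-123 (q = 0.575); the cluster is the binomial expansion (p + q)^5.
P(M) = 0.425^5 = 0.013866
P(M+2) = 5 × 0.425^4 × 0.575^1 = 0.093798
P(M+4) = 10 × 0.425^3 × 0.575^2 = 0.253806
P(M+6) = 10 × 0.425^2 × 0.575^3 = 0.343385
P(M+8) = 5 × 0.425^1 × 0.575^4 = 0.232290
P(M+10) = 0.575^5 = 0.062855
The M+6 peak is largest (0.343385); scaling to 100 gives 4.04 : 27.32 : 73.91 : 100.00 : 67.65 : 18.30.

4.04 : 27.32 : 73.91 : 100.00 : 67.65 : 18.30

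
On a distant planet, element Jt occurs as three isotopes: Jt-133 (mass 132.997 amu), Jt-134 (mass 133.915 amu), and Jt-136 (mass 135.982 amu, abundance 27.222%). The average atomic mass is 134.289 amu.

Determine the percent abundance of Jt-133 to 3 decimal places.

20.553%

Let x and y be the fractions of Jt-133 and Jt-134. Then x + y = 1 − 0.27222 = 0.72778 and 132.997x + 133.915y = 134.289 − 0.27222×135.982 = 97.27197996.
Substituting: 132.997x + 133.915(0.72778 − x) = 97.27197996
(132.997 − 133.915)x = -0.18867874  ⇒  x = 0.20553, y = 0.52225
Jt-133: 20.553%, Jt-134: 52.225%.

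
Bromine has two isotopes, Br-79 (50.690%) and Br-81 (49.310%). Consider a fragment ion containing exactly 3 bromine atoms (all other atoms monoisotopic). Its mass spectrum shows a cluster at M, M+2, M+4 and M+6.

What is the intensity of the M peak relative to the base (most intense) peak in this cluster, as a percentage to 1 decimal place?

Binomial terms of (0.50690 + 0.49310)^3: M 0.1302, M+2 0.3801, M+4 0.3698, M+6 0.1199 → M+2 is the base peak.
P(M+2) = C(3,1) × 0.50690^2 × 0.49310^1 = 3 × 0.25694761 × 0.4931 = 0.380103 (base)
P(M) = C(3,0) × 0.50690^3 × 0.49310^0 = 1 × 0.13024674 × 1.0000 = 0.130247
Relative intensity = 0.130247 / 0.380103 × 100 = 34.3

34.3%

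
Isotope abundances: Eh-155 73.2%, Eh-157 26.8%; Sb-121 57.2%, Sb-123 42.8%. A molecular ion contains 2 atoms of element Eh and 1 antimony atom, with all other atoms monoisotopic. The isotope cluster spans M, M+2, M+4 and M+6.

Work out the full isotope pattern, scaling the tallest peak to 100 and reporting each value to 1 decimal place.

Element Eh pattern (n=2): 0.535824 : 0.392352 : 0.071824
Antimony pattern (n=1): 0.5720 : 0.4280
Convolve the two distributions (both contribute in 2-u steps):
  M: 0.535824×0.5720 = 0.306491
  M+2: 0.535824×0.4280 + 0.392352×0.5720 = 0.453758
  M+4: 0.392352×0.4280 + 0.071824×0.5720 = 0.209010
  M+6: 0.071824×0.4280 = 0.030741
Scale to base peak (0.453758) = 100: 67.5 : 100.0 : 46.1 : 6.8

67.5 : 100.0 : 46.1 : 6.8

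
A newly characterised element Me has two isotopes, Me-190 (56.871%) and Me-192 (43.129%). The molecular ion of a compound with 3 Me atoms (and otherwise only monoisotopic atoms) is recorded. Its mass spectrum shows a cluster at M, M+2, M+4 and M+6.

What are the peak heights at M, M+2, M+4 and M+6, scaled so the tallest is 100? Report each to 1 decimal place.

Expanding (0.56871 + 0.43129)^3:
P(M) = 0.56871^3 = 0.183938
P(M+2) = 3 × 0.56871^2 × 0.43129^1 = 0.418478
P(M+4) = 3 × 0.56871^1 × 0.43129^2 = 0.317359
P(M+6) = 0.43129^3 = 0.080225
The M+2 peak is largest (0.418478); scaling to 100 gives 44.0 : 100.0 : 75.8 : 19.2.

44.0 : 100.0 : 75.8 : 19.2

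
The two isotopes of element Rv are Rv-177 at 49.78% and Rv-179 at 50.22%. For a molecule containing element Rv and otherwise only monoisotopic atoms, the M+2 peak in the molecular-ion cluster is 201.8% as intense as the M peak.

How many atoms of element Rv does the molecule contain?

2

For n independent Rv atoms, I(M+2)/I(M) = n · (abundance Rv-179) / (abundance Rv-177) = n · 0.5022/0.4978.
n = 2.018 × 0.4978/0.5022 = 2.00 ≈ 2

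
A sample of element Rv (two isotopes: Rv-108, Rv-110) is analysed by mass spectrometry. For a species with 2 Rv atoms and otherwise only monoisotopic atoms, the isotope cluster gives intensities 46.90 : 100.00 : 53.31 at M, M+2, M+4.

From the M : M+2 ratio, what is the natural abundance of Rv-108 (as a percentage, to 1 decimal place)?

If p is the fraction of Rv that is Rv-108, then I(M+2)/I(M) = [C(2,1)·p^1·(1−p)] / p^2 = 2·(1−p)/p = 100.00/46.90 = 2.1322
(1−p)/p = 2.1322/2 = 1.0661  ⇒  p = 1/(1 + 1.0661) = 0.4840
Rv-108: 48.4%, Rv-110: 51.6%.

48.4%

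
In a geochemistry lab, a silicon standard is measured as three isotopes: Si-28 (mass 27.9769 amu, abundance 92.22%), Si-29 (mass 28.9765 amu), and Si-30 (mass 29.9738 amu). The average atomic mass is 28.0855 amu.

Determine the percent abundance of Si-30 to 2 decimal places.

3.09%

The remaining 7.78% is split between Si-29 (fraction x) and Si-30 (fraction 0.0778 − x).
Substituting: 28.9765x + 29.9738(0.0778 − x) = 2.28520282
(28.9765 − 29.9738)x = -0.04675882  ⇒  x = 0.04689, y = 0.03091
Si-29: 4.69%, Si-30: 3.09%.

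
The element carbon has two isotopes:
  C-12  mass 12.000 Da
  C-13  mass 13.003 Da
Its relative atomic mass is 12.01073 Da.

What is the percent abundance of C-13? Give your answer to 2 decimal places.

1.07%

Writing the weighted mean with unknown fraction x of C-12:
12.000·x + 13.003·(1 − x) = 12.01073
(12.000 − 13.003)·x = 12.01073 − 13.003
x = -0.99227 / -1.003 = 0.98930 → 98.93% C-12, 1.07% C-13.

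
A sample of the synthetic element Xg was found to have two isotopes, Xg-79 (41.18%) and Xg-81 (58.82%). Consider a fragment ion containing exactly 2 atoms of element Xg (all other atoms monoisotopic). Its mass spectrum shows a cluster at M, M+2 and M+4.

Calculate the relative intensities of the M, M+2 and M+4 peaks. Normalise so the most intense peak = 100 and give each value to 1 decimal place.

35.0 : 100.0 : 71.4

Each Xg atom is independently Xg-79 (p = 0.4118) or Xg-81 (q = 0.5882); the cluster is the binomial expansion (p + q)^2.
P(M) = 0.4118^2 = 0.169579
P(M+2) = 2 × 0.4118^1 × 0.5882^1 = 0.484442
P(M+4) = 0.5882^2 = 0.345979
The M+2 peak is largest (0.484442); scaling to 100 gives 35.0 : 100.0 : 71.4.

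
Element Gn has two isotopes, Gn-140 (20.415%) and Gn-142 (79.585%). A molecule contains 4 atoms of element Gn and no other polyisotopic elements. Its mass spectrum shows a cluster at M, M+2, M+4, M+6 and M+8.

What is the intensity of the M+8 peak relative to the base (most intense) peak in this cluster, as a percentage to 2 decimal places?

Binomial terms of (0.20415 + 0.79585)^4: M 0.0017, M+2 0.0271, M+4 0.1584, M+6 0.4116, M+8 0.4012 → M+6 is the base peak.
P(M+6) = C(4,3) × 0.20415^1 × 0.79585^3 = 4 × 0.20415 × 0.50407326 = 0.411626 (base)
P(M+8) = C(4,4) × 0.20415^0 × 0.79585^4 = 1 × 1.0000 × 0.40116671 = 0.401167
Relative intensity = 0.401167 / 0.411626 × 100 = 97.46

97.46%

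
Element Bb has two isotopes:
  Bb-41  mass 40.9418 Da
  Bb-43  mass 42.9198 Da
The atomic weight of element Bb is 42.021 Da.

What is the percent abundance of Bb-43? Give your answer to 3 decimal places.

Writing the weighted mean with unknown fraction x of Bb-41:
40.9418·x + 42.9198·(1 − x) = 42.021
(40.9418 − 42.9198)·x = 42.021 − 42.9198
x = -0.8988 / -1.9780 = 0.45440 → 45.440% Bb-41, 54.560% Bb-43.

54.560%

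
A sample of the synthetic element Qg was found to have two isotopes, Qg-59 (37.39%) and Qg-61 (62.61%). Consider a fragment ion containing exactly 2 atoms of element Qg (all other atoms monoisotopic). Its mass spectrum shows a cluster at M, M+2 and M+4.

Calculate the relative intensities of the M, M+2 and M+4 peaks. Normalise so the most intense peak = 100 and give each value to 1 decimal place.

29.9 : 100.0 : 83.7

Each Qg atom is independently Qg-59 (p = 0.3739) or Qg-61 (q = 0.6261); the cluster is the binomial expansion (p + q)^2.
P(M) = 0.3739^2 = 0.139801
P(M+2) = 2 × 0.3739^1 × 0.6261^1 = 0.468198
P(M+4) = 0.6261^2 = 0.392001
The M+2 peak is largest (0.468198); scaling to 100 gives 29.9 : 100.0 : 83.7.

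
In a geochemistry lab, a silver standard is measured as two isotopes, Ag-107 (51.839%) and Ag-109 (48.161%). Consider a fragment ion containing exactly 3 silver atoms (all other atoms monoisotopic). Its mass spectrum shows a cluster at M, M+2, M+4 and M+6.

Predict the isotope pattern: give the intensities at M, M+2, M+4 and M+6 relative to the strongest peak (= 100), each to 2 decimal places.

The 3 Ag atoms are independent, so intensities follow the terms of (0.51839 + 0.48161)^3.
P(M) = 0.51839^3 = 0.139306
P(M+2) = 3 × 0.51839^2 × 0.48161^1 = 0.388267
P(M+4) = 3 × 0.51839^1 × 0.48161^2 = 0.360719
P(M+6) = 0.48161^3 = 0.111709
The M+2 peak is largest (0.388267); scaling to 100 gives 35.88 : 100.00 : 92.90 : 28.77.

35.88 : 100.00 : 92.90 : 28.77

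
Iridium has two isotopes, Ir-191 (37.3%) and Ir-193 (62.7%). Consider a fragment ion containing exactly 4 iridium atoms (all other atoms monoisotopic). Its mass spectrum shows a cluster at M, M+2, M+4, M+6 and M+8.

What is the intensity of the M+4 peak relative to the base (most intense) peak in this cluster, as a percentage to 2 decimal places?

89.23%

Binomial terms of (0.373 + 0.627)^4: M 0.0194, M+2 0.1302, M+4 0.3282, M+6 0.3678, M+8 0.1546 → M+6 is the base peak.
P(M+6) = C(4,3) × 0.373^1 × 0.627^3 = 4 × 0.3730 × 0.24649188 = 0.367766 (base)
P(M+4) = C(4,2) × 0.373^2 × 0.627^2 = 6 × 0.139129 × 0.393129 = 0.328174
Relative intensity = 0.328174 / 0.367766 × 100 = 89.23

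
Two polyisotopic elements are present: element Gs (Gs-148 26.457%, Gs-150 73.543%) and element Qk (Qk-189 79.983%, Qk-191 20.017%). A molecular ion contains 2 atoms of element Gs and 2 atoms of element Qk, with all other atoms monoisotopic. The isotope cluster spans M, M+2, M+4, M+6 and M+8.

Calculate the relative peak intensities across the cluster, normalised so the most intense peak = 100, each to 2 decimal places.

Element Gs pattern (n=2): 0.06999728 : 0.38914543 : 0.54085728
Element Qk pattern (n=2): 0.63972803 : 0.32020394 : 0.04006803
Convolve the two distributions (both contribute in 2-u steps):
  M: 0.06999728×0.63972803 = 0.044779
  M+2: 0.06999728×0.32020394 + 0.38914543×0.63972803 = 0.271361
  M+4: 0.06999728×0.04006803 + 0.38914543×0.32020394 + 0.54085728×0.63972803 = 0.473412
  M+6: 0.38914543×0.04006803 + 0.54085728×0.32020394 = 0.188777
  M+8: 0.54085728×0.04006803 = 0.021671
Scale to base peak (0.473412) = 100: 9.46 : 57.32 : 100.00 : 39.88 : 4.58

9.46 : 57.32 : 100.00 : 39.88 : 4.58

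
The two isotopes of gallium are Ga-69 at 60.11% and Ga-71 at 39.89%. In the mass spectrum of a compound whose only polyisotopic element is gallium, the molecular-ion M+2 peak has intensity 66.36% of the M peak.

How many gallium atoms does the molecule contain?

1

With n Ga atoms, P(M+2)/P(M) = C(n,1)·p^(n−1)q / p^n = n·q/p = n · 0.3989/0.6011.
n = 0.6636 × 0.6011/0.3989 = 1.00 ≈ 1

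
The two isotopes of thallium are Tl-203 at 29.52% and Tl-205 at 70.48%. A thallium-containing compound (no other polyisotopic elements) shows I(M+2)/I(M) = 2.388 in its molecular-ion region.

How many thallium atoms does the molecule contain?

For n independent Tl atoms, I(M+2)/I(M) = n · (abundance Tl-205) / (abundance Tl-203) = n · 0.7048/0.2952.
n = 2.388 × 0.2952/0.7048 = 1.00 ≈ 1

1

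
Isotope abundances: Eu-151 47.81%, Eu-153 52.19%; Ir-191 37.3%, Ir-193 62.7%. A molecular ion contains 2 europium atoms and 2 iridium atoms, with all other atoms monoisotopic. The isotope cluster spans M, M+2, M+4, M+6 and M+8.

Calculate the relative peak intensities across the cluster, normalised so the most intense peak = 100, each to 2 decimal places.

Europium pattern (n=2): 0.22857961 : 0.49904078 : 0.27237961
Iridium pattern (n=2): 0.139129 : 0.467742 : 0.393129
Convolve the two distributions (both contribute in 2-u steps):
  M: 0.22857961×0.139129 = 0.031802
  M+2: 0.22857961×0.467742 + 0.49904078×0.139129 = 0.176347
  M+4: 0.22857961×0.393129 + 0.49904078×0.467742 + 0.27237961×0.139129 = 0.361180
  M+6: 0.49904078×0.393129 + 0.27237961×0.467742 = 0.323591
  M+8: 0.27237961×0.393129 = 0.107080
Scale to base peak (0.361180) = 100: 8.81 : 48.83 : 100.00 : 89.59 : 29.65

8.81 : 48.83 : 100.00 : 89.59 : 29.65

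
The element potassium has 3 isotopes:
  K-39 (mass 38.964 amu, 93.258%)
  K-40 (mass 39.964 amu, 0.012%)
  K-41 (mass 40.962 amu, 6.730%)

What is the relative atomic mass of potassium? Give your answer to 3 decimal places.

Average mass = Σ (abundance × isotope mass) = 0.93258 × 38.964 + 0.00012 × 39.964 + 0.06730 × 40.962
= 36.3370 + 0.0048 + 2.7567 = 39.0985 amu

39.099 amu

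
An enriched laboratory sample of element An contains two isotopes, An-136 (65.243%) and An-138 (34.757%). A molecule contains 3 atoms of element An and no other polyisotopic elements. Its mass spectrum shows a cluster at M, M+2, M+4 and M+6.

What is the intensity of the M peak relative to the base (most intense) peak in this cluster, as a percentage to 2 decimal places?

Binomial terms of (0.65243 + 0.34757)^3: M 0.2777, M+2 0.4438, M+4 0.2365, M+6 0.0420 → M+2 is the base peak.
P(M+2) = C(3,1) × 0.65243^2 × 0.34757^1 = 3 × 0.4256649 × 0.34757 = 0.443845 (base)
P(M) = C(3,0) × 0.65243^3 × 0.34757^0 = 1 × 0.27771655 × 1.0000 = 0.277717
Relative intensity = 0.277717 / 0.443845 × 100 = 62.57

62.57%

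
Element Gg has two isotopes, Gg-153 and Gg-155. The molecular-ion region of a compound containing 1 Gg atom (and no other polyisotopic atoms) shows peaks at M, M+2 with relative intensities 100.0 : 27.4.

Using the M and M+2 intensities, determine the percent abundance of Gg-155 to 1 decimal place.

21.5%

If p is the fraction of Gg that is Gg-153, then I(M+2)/I(M) = [C(1,1)·p^0·(1−p)] / p^1 = 1·(1−p)/p = 27.4/100.0 = 0.2740
(1−p)/p = 0.2740/1 = 0.2740  ⇒  p = 1/(1 + 0.2740) = 0.7849
Gg-153: 78.5%, Gg-155: 21.5%.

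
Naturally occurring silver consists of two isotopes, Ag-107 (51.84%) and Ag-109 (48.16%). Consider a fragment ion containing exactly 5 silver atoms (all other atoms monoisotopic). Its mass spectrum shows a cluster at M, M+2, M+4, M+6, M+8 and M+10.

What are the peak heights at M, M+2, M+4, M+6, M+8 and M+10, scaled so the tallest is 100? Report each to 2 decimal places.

The 5 Ag atoms are independent, so intensities follow the terms of (0.5184 + 0.4816)^5.
P(M) = 0.5184^5 = 0.037439
P(M+2) = 5 × 0.5184^4 × 0.4816^1 = 0.173907
P(M+4) = 10 × 0.5184^3 × 0.4816^2 = 0.323123
P(M+6) = 10 × 0.5184^2 × 0.4816^3 = 0.300185
P(M+8) = 5 × 0.5184^1 × 0.4816^4 = 0.139438
P(M+10) = 0.4816^5 = 0.025908
The M+4 peak is largest (0.323123); scaling to 100 gives 11.59 : 53.82 : 100.00 : 92.90 : 43.15 : 8.02.

11.59 : 53.82 : 100.00 : 92.90 : 43.15 : 8.02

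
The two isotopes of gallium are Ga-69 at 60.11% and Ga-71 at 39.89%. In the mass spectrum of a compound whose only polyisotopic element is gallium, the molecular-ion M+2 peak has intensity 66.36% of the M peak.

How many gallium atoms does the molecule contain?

1

The M+2/M ratio from n Ga atoms is n · q/p = n · 0.3989/0.6011.
n = 0.6636 × 0.6011/0.3989 = 1.00 ≈ 1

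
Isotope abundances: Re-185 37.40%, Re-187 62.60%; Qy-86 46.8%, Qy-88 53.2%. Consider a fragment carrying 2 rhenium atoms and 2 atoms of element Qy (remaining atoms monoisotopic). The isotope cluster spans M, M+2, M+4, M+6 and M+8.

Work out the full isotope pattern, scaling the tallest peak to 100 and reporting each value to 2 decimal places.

8.54 : 48.02 : 100.00 : 91.38 : 30.93

Rhenium pattern (n=2): 0.139876 : 0.468248 : 0.391876
Element Qy pattern (n=2): 0.219024 : 0.497952 : 0.283024
Convolve the two distributions (both contribute in 2-u steps):
  M: 0.139876×0.219024 = 0.030636
  M+2: 0.139876×0.497952 + 0.468248×0.219024 = 0.172209
  M+4: 0.139876×0.283024 + 0.468248×0.497952 + 0.391876×0.219024 = 0.358584
  M+6: 0.468248×0.283024 + 0.391876×0.497952 = 0.327661
  M+8: 0.391876×0.283024 = 0.110910
Scale to base peak (0.358584) = 100: 8.54 : 48.02 : 100.00 : 91.38 : 30.93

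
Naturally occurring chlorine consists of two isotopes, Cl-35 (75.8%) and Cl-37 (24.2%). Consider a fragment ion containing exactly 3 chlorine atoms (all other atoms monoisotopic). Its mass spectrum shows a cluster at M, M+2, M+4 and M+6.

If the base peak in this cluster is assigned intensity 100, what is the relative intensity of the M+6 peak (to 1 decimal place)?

Term probabilities: M 0.4355, M+2 0.4171, M+4 0.1332, M+6 0.0142. Base peak = M.
P(M) = C(3,0) × 0.758^3 × 0.242^0 = 1 × 0.43551951 × 1.0000 = 0.435520 (base)
P(M+6) = C(3,3) × 0.758^0 × 0.242^3 = 1 × 1.0000 × 0.01417249 = 0.014172
Relative intensity = 0.014172 / 0.435520 × 100 = 3.3

3.3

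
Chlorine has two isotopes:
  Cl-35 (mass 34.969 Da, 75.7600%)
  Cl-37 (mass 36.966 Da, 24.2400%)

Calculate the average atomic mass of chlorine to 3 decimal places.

Average mass = Σ (abundance × isotope mass) = 0.757600 × 34.969 + 0.242400 × 36.966
= 26.4925 + 8.9606 = 35.4531 Da

35.453 Da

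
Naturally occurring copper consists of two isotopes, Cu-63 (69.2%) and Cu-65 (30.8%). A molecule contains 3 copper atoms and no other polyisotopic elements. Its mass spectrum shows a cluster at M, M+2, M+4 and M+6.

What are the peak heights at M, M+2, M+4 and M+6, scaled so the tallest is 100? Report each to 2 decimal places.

Each Cu atom is independently Cu-63 (p = 0.692) or Cu-65 (q = 0.308); the cluster is the binomial expansion (p + q)^3.
P(M) = 0.692^3 = 0.331374
P(M+2) = 3 × 0.692^2 × 0.308^1 = 0.442470
P(M+4) = 3 × 0.692^1 × 0.308^2 = 0.196938
P(M+6) = 0.308^3 = 0.029218
The M+2 peak is largest (0.442470); scaling to 100 gives 74.89 : 100.00 : 44.51 : 6.60.

74.89 : 100.00 : 44.51 : 6.60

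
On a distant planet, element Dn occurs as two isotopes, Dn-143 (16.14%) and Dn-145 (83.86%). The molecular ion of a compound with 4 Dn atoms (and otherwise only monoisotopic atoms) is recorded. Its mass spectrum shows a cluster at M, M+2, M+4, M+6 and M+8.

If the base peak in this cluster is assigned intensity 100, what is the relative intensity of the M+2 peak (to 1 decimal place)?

Term probabilities: M 0.0007, M+2 0.0141, M+4 0.1099, M+6 0.3807, M+8 0.4946. Base peak = M+8.
P(M+8) = C(4,4) × 0.1614^0 × 0.8386^4 = 1 × 1.0000 × 0.49456051 = 0.494561 (base)
P(M+2) = C(4,1) × 0.1614^3 × 0.8386^1 = 4 × 0.00420446 × 0.8386 = 0.014103
Relative intensity = 0.014103 / 0.494561 × 100 = 2.9

2.9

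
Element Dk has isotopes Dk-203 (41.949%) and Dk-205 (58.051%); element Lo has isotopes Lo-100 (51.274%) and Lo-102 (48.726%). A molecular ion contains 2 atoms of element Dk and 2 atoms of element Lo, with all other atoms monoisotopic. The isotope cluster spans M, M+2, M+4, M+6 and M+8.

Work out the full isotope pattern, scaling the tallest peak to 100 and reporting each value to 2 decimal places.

12.38 : 57.79 : 100.00 : 75.99 : 21.41

Element Dk pattern (n=2): 0.17597186 : 0.48703628 : 0.33699186
Element Lo pattern (n=2): 0.26290231 : 0.49967538 : 0.23742231
Convolve the two distributions (both contribute in 2-u steps):
  M: 0.17597186×0.26290231 = 0.046263
  M+2: 0.17597186×0.49967538 + 0.48703628×0.26290231 = 0.215972
  M+4: 0.17597186×0.23742231 + 0.48703628×0.49967538 + 0.33699186×0.26290231 = 0.373736
  M+6: 0.48703628×0.23742231 + 0.33699186×0.49967538 = 0.284020
  M+8: 0.33699186×0.23742231 = 0.080009
Scale to base peak (0.373736) = 100: 12.38 : 57.79 : 100.00 : 75.99 : 21.41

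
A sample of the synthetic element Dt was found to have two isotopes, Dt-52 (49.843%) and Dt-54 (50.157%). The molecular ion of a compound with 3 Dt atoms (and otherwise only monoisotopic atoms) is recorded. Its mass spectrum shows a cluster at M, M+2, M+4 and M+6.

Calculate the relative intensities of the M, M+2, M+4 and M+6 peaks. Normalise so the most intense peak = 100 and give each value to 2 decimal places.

The 3 Dt atoms are independent, so intensities follow the terms of (0.49843 + 0.50157)^3.
P(M) = 0.49843^3 = 0.123826
P(M+2) = 3 × 0.49843^2 × 0.50157^1 = 0.373819
P(M+4) = 3 × 0.49843^1 × 0.50157^2 = 0.376174
P(M+6) = 0.50157^3 = 0.126181
The M+4 peak is largest (0.376174); scaling to 100 gives 32.92 : 99.37 : 100.00 : 33.54.

32.92 : 99.37 : 100.00 : 33.54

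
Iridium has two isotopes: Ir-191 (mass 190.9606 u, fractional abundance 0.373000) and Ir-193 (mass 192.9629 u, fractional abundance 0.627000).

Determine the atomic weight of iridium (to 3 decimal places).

192.216 u

Average mass = Σ (abundance × isotope mass) = 0.373000 × 190.9606 + 0.627000 × 192.9629
= 71.22830 + 120.98774 = 192.21604 u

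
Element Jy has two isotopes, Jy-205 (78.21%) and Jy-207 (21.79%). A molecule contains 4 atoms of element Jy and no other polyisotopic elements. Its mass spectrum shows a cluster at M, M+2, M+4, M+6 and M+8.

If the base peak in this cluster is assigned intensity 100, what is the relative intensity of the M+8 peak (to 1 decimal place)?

0.5

Term probabilities: M 0.3742, M+2 0.4170, M+4 0.1743, M+6 0.0324, M+8 0.0023. Base peak = M+2.
P(M+2) = C(4,1) × 0.7821^3 × 0.2179^1 = 4 × 0.47839525 × 0.2179 = 0.416969 (base)
P(M+8) = C(4,4) × 0.7821^0 × 0.2179^4 = 1 × 1.0000 × 0.00225439 = 0.002254
Relative intensity = 0.002254 / 0.416969 × 100 = 0.5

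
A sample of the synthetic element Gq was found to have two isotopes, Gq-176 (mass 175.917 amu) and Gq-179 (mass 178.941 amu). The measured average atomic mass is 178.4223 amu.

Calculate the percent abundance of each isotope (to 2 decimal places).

Gq-176: 17.15%, Gq-179: 82.85%

Writing the weighted mean with unknown fraction x of Gq-176:
175.917·x + 178.941·(1 − x) = 178.4223
(175.917 − 178.941)·x = 178.4223 − 178.941
x = -0.5187 / -3.024 = 0.17153 → 17.15% Gq-176, 82.85% Gq-179.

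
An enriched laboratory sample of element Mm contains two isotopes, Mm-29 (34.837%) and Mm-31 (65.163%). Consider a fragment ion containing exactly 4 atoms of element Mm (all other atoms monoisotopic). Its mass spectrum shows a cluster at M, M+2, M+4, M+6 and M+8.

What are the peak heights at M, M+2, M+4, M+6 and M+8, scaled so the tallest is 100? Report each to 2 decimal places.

3.82 : 28.58 : 80.19 : 100.00 : 46.76

The 4 Mm atoms are independent, so intensities follow the terms of (0.34837 + 0.65163)^4.
P(M) = 0.34837^4 = 0.014729
P(M+2) = 4 × 0.34837^3 × 0.65163^1 = 0.110200
P(M+4) = 6 × 0.34837^2 × 0.65163^2 = 0.309197
P(M+6) = 4 × 0.34837^1 × 0.65163^3 = 0.385571
P(M+8) = 0.65163^4 = 0.180304
The M+6 peak is largest (0.385571); scaling to 100 gives 3.82 : 28.58 : 80.19 : 100.00 : 46.76.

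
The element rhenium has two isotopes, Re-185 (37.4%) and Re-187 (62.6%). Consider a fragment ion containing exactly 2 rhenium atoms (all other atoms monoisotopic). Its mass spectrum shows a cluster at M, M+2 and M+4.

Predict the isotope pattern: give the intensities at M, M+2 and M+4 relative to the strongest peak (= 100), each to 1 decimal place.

Expanding (0.374 + 0.626)^2:
P(M) = 0.374^2 = 0.139876
P(M+2) = 2 × 0.374^1 × 0.626^1 = 0.468248
P(M+4) = 0.626^2 = 0.391876
The M+2 peak is largest (0.468248); scaling to 100 gives 29.9 : 100.0 : 83.7.

29.9 : 100.0 : 83.7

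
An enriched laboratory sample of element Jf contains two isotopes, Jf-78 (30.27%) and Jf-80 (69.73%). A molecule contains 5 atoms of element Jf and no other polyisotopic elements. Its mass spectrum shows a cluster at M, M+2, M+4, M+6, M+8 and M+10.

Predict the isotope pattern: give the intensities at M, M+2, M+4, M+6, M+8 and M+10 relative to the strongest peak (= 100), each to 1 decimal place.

0.7 : 8.2 : 37.7 : 86.8 : 100.0 : 46.1

Each Jf atom is independently Jf-78 (p = 0.3027) or Jf-80 (q = 0.6973); the cluster is the binomial expansion (p + q)^5.
P(M) = 0.3027^5 = 0.002541
P(M+2) = 5 × 0.3027^4 × 0.6973^1 = 0.029271
P(M+4) = 10 × 0.3027^3 × 0.6973^2 = 0.134858
P(M+6) = 10 × 0.3027^2 × 0.6973^3 = 0.310659
P(M+8) = 5 × 0.3027^1 × 0.6973^4 = 0.357817
P(M+10) = 0.6973^5 = 0.164854
The M+8 peak is largest (0.357817); scaling to 100 gives 0.7 : 8.2 : 37.7 : 86.8 : 100.0 : 46.1.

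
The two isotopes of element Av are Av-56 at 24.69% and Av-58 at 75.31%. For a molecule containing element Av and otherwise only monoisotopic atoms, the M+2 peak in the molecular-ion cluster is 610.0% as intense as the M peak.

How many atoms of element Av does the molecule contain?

The M+2/M ratio from n Av atoms is n · q/p = n · 0.7531/0.2469.
n = 6.100 × 0.2469/0.7531 = 2.00 ≈ 2

2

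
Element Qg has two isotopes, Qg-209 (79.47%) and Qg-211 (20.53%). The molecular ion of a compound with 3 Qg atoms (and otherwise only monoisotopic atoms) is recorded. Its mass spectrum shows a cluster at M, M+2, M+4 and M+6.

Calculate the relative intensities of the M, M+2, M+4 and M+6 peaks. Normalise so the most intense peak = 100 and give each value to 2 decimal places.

100.00 : 77.50 : 20.02 : 1.72

The 3 Qg atoms are independent, so intensities follow the terms of (0.7947 + 0.2053)^3.
P(M) = 0.7947^3 = 0.501891
P(M+2) = 3 × 0.7947^2 × 0.2053^1 = 0.388970
P(M+4) = 3 × 0.7947^1 × 0.2053^2 = 0.100485
P(M+6) = 0.2053^3 = 0.008653
The M peak is largest (0.501891); scaling to 100 gives 100.00 : 77.50 : 20.02 : 1.72.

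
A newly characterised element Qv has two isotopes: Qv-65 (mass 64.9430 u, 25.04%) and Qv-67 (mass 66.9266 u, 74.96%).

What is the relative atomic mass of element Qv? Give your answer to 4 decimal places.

Weight each isotope mass by its fractional abundance: 0.2504 × 64.9430 + 0.7496 × 66.9266
= 16.26173 + 50.16818 = 66.42991 u

66.4299 u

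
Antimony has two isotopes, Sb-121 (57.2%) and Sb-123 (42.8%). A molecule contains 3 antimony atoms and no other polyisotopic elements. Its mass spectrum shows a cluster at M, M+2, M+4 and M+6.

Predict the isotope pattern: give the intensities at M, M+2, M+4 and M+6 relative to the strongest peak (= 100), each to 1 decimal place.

Each Sb atom is independently Sb-121 (p = 0.572) or Sb-123 (q = 0.428); the cluster is the binomial expansion (p + q)^3.
P(M) = 0.572^3 = 0.187149
P(M+2) = 3 × 0.572^2 × 0.428^1 = 0.420104
P(M+4) = 3 × 0.572^1 × 0.428^2 = 0.314344
P(M+6) = 0.428^3 = 0.078403
The M+2 peak is largest (0.420104); scaling to 100 gives 44.5 : 100.0 : 74.8 : 18.7.

44.5 : 100.0 : 74.8 : 18.7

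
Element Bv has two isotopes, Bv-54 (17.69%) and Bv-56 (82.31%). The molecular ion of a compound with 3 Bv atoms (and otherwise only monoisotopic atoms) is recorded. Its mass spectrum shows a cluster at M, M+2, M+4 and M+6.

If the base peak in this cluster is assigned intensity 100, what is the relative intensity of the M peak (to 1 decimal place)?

Binomial terms of (0.1769 + 0.8231)^3: M 0.0055, M+2 0.0773, M+4 0.3595, M+6 0.5576 → M+6 is the base peak.
P(M+6) = C(3,3) × 0.1769^0 × 0.8231^3 = 1 × 1.0000 × 0.55764499 = 0.557645 (base)
P(M) = C(3,0) × 0.1769^3 × 0.8231^0 = 1 × 0.00553584 × 1.0000 = 0.005536
Relative intensity = 0.005536 / 0.557645 × 100 = 1.0

1.0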